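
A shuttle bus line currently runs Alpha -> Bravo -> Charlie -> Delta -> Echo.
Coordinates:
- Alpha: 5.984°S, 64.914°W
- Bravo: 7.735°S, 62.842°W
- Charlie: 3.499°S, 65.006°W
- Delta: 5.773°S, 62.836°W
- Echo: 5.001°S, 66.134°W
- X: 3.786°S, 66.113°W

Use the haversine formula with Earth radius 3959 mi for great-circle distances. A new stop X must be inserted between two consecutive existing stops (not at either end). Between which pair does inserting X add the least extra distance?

between Bravo and Charlie

Added distance for inserting X between each consecutive pair:
Alpha–Bravo: 339.8 mi
Bravo–Charlie: 104.1 mi
Charlie–Delta: 126.1 mi
Delta–Echo: 115.0 mi
Smallest added distance is 104.1 mi, inserting between Bravo and Charlie.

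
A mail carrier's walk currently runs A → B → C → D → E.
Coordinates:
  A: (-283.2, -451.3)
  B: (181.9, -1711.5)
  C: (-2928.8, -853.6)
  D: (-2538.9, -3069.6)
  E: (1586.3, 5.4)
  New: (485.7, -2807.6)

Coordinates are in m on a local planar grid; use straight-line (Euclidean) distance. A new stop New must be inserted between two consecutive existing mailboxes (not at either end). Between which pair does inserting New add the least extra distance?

between D and E

Added distance for inserting New between each consecutive pair:
A–B: 2272.7 m
B–C: 1844.7 m
C–D: 4720.0 m
D–E: 911.4 m
Smallest added distance is 911.4 m, inserting between D and E.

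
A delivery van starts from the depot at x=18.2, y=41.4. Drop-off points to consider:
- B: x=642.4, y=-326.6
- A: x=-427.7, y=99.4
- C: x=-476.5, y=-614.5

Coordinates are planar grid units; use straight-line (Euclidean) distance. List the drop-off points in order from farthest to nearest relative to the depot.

Distance from the depot at x=18.2, y=41.4 to each:
C x=-476.5, y=-614.5: 821.5
B x=642.4, y=-326.6: 724.6
A x=-427.7, y=99.4: 449.7

C, B, A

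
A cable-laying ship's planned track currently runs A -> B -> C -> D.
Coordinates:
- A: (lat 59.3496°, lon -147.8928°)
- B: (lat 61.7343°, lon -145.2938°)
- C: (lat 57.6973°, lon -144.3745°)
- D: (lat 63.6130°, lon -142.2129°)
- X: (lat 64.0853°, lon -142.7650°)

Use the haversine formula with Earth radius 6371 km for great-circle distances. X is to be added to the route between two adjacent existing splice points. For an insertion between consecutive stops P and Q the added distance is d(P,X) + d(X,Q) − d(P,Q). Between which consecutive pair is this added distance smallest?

Added distance for inserting X between each consecutive pair:
A–B: 581.7 km
B–C: 554.8 km
C–D: 106.5 km
Smallest added distance is 106.5 km, inserting between C and D.

between C and D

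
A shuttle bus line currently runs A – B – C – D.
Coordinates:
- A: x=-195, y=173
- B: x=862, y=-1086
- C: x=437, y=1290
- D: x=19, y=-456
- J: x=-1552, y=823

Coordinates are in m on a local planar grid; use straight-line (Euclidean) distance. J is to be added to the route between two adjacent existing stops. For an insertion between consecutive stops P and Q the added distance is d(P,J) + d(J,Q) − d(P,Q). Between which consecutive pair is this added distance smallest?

between C and D

Added distance for inserting J between each consecutive pair:
A–B: 2938.4 m
B–C: 2707.0 m
C–D: 2273.6 m
Smallest added distance is 2273.6 m, inserting between C and D.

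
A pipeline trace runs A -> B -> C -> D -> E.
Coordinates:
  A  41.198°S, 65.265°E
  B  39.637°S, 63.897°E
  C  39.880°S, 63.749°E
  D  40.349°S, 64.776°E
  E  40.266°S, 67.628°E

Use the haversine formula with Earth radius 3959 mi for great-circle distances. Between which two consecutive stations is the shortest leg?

Leg distances:
A→B: 129.7 mi
B→C: 18.5 mi
C→D: 63.2 mi
D→E: 150.4 mi
The shortest leg is B–C at 18.5 mi.

B–C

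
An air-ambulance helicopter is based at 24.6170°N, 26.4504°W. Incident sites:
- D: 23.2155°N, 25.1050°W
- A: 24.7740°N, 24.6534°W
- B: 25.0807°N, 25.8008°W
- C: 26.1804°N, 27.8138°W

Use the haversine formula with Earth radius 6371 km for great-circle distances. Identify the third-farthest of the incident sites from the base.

Distance to each, sorted:
C: 221.3 km
D: 207.3 km
A: 182.4 km
B: 83.4 km
The third-farthest is A at 182.4 km.

A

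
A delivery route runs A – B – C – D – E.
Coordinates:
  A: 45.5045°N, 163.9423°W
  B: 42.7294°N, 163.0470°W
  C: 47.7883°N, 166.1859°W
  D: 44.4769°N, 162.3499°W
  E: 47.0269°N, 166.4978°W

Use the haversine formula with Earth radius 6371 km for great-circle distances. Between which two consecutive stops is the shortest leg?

A–B

Leg distances:
A→B: 316.7 km
B→C: 613.7 km
C→D: 472.1 km
D→E: 428.8 km
The shortest leg is A–B at 316.7 km.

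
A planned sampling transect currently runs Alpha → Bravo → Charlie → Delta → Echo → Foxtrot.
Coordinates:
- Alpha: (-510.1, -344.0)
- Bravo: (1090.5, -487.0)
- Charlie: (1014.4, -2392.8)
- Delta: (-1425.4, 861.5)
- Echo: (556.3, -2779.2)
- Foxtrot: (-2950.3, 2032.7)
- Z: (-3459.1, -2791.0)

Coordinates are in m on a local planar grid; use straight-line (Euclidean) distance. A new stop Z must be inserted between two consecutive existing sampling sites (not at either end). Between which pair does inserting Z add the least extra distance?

between Echo and Foxtrot

Added distance for inserting Z between each consecutive pair:
Alpha–Bravo: 7324.8 m
Bravo–Charlie: 7683.6 m
Charlie–Delta: 4604.4 m
Delta–Echo: 4050.8 m
Echo–Foxtrot: 2911.8 m
Smallest added distance is 2911.8 m, inserting between Echo and Foxtrot.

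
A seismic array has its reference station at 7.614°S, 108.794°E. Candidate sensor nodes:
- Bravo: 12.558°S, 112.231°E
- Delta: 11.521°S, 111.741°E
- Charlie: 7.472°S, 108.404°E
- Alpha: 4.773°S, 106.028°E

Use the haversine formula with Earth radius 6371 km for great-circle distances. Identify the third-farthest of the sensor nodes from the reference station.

Alpha

Distance to each, sorted:
Bravo: 666.1 km
Delta: 541.4 km
Alpha: 439.6 km
Charlie: 45.8 km
The third-farthest is Alpha at 439.6 km.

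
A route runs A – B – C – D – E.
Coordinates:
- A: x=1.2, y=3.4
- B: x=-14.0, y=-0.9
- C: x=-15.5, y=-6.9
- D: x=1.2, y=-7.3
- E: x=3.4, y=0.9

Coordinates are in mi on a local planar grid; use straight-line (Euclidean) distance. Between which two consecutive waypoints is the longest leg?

C–D

Leg distances:
A→B: 15.8 mi
B→C: 6.2 mi
C→D: 16.7 mi
D→E: 8.5 mi
The longest leg is C–D at 16.7 mi.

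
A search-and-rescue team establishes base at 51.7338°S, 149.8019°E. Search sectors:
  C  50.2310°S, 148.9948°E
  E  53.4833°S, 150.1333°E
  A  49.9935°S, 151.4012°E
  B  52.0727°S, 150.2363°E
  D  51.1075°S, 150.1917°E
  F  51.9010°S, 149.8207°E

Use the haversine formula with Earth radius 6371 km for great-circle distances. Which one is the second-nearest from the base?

B

Distances from the base (51.7338°S, 149.8019°E):
F: 18.6 km
B: 48.0 km
D: 74.7 km
C: 176.4 km
E: 195.8 km
A: 223.7 km
The second-nearest is B at 48.0 km.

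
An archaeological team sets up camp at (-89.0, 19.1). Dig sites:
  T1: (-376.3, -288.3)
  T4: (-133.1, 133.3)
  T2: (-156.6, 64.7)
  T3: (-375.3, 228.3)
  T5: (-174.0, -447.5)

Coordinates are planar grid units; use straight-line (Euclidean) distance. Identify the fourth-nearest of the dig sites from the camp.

Distance to each, sorted:
T2: 81.5
T4: 122.4
T3: 354.6
T1: 420.8
T5: 474.3
The fourth-nearest is T1 at 420.8.

T1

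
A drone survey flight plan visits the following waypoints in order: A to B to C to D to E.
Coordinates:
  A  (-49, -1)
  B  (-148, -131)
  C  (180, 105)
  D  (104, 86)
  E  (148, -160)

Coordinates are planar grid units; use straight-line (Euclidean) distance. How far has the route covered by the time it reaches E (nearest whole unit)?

Leg distances:
A→B: 163.4  (cumulative 163.4)
B→C: 404.1  (cumulative 567.5)
C→D: 78.3  (cumulative 645.8)
D→E: 249.9  (cumulative 895.7)
Cumulative distance at E ≈ 896.

896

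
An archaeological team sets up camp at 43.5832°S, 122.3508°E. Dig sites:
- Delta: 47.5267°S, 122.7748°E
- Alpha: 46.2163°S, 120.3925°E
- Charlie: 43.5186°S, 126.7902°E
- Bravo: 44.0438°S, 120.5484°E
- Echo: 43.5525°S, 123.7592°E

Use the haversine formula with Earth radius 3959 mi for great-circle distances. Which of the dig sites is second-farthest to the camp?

Charlie

Distance to each, sorted:
Delta: 273.3 mi
Charlie: 222.3 mi
Alpha: 205.6 mi
Bravo: 95.3 mi
Echo: 70.5 mi
The second-farthest is Charlie at 222.3 mi.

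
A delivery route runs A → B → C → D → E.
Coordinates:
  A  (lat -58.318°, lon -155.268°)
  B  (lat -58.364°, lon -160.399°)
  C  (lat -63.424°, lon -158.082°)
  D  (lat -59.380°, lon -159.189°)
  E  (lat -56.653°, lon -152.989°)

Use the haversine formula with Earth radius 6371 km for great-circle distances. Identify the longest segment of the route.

B–C

Leg distances:
A→B: 299.4 km
B→C: 576.3 km
C→D: 453.5 km
D→E: 474.3 km
The longest leg is B–C at 576.3 km.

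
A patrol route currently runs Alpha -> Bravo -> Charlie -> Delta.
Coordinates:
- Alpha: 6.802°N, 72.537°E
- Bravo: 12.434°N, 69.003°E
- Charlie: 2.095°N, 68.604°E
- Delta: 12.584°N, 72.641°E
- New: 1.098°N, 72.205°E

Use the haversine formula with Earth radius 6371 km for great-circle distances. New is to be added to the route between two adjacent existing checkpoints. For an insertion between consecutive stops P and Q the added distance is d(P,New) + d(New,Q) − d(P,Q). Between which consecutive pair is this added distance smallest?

between Charlie and Delta

Added distance for inserting New between each consecutive pair:
Alpha–Bravo: 1208.0 km
Bravo–Charlie: 573.8 km
Charlie–Delta: 445.2 km
Smallest added distance is 445.2 km, inserting between Charlie and Delta.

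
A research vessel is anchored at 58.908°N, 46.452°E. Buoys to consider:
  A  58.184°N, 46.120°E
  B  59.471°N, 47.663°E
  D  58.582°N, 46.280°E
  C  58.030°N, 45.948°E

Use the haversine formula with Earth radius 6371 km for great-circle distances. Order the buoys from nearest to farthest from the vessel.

Computing each great-circle distance from 58.908°N, 46.452°E:
D 58.582°N, 46.280°E: 37.6 km
A 58.184°N, 46.120°E: 82.8 km
B 59.471°N, 47.663°E: 93.1 km
C 58.030°N, 45.948°E: 101.9 km

D, A, B, C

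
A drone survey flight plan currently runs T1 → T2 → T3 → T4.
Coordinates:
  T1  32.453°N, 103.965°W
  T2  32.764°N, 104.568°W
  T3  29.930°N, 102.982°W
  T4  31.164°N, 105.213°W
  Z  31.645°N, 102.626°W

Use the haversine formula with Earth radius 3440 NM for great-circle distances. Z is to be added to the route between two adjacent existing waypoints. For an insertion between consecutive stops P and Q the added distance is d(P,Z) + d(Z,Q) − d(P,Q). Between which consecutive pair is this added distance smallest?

Added distance for inserting Z between each consecutive pair:
T1–T2: 167.2 NM
T2–T3: 35.4 NM
T3–T4: 103.2 NM
Smallest added distance is 35.4 NM, inserting between T2 and T3.

between T2 and T3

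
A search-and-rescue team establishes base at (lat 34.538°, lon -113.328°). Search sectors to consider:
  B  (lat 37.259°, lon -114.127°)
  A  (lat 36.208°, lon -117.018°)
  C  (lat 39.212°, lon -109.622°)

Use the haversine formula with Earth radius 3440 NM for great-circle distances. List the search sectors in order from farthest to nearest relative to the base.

Distances from the base:
C (lat 39.212°, lon -109.622°): 332.2 NM
A (lat 36.208°, lon -117.018°): 206.6 NM
B (lat 37.259°, lon -114.127°): 167.9 NM

C, A, B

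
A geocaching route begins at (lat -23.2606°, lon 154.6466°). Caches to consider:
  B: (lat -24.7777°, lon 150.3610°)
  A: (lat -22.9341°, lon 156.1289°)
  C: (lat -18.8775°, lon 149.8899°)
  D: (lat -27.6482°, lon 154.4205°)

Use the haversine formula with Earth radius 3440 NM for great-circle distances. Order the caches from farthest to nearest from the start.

Distance from the start at (lat -23.2606°, lon 154.6466°) to each:
C (lat -18.8775°, lon 149.8899°): 374.5 NM
D (lat -27.6482°, lon 154.4205°): 263.7 NM
B (lat -24.7777°, lon 150.3610°): 252.0 NM
A (lat -22.9341°, lon 156.1289°): 84.2 NM

C, D, B, A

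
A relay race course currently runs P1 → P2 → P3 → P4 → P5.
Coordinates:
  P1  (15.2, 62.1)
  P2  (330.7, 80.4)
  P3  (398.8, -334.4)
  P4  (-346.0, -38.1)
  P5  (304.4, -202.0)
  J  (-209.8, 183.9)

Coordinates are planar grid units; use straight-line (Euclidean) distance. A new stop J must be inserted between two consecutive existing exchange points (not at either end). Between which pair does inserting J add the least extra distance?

Added distance for inserting J between each consecutive pair:
P1–P2: 490.1
P2–P3: 929.4
P3–P4: 258.3
P4–P5: 232.6
Smallest added distance is 232.6, inserting between P4 and P5.

between P4 and P5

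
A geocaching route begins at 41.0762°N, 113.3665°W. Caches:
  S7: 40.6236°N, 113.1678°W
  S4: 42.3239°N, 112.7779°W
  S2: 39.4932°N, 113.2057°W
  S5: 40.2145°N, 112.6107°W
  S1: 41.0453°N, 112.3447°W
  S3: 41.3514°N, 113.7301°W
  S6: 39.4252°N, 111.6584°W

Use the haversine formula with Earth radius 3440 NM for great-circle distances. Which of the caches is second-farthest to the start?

Distance to each, sorted:
S6: 126.3 NM
S2: 95.3 NM
S4: 79.4 NM
S5: 62.1 NM
S1: 46.3 NM
S7: 28.6 NM
S3: 23.3 NM
The second-farthest is S2 at 95.3 NM.

S2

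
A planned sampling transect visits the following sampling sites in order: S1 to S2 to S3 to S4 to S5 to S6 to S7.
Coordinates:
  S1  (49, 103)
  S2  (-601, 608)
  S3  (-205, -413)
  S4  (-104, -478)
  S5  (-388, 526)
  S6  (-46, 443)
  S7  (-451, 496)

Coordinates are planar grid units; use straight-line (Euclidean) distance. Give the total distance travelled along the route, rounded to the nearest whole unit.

Leg distances:
S1→S2: 823.1  (cumulative 823.1)
S2→S3: 1095.1  (cumulative 1918.2)
S3→S4: 120.1  (cumulative 2038.3)
S4→S5: 1043.4  (cumulative 3081.7)
S5→S6: 351.9  (cumulative 3433.7)
S6→S7: 408.5  (cumulative 3842.1)
Total route length ≈ 3842.

3842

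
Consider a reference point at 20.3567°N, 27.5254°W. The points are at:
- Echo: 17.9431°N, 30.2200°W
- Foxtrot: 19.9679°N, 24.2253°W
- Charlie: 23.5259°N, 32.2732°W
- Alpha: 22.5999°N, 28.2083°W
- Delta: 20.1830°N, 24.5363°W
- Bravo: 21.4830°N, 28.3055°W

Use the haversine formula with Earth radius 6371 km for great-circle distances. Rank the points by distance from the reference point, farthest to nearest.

Distance from the reference point at 20.3567°N, 27.5254°W to each:
Charlie 23.5259°N, 32.2732°W: 603.2 km
Echo 17.9431°N, 30.2200°W: 390.0 km
Foxtrot 19.9679°N, 24.2253°W: 347.2 km
Delta 20.1830°N, 24.5363°W: 312.4 km
Alpha 22.5999°N, 28.2083°W: 259.2 km
Bravo 21.4830°N, 28.3055°W: 149.2 km

Charlie, Echo, Foxtrot, Delta, Alpha, Bravo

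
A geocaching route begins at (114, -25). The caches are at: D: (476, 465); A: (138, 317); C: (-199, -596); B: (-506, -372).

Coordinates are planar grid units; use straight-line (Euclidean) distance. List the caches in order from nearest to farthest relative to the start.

A, D, C, B

Distances from the start:
A (138, 317): 342.8
D (476, 465): 609.2
C (-199, -596): 651.2
B (-506, -372): 710.5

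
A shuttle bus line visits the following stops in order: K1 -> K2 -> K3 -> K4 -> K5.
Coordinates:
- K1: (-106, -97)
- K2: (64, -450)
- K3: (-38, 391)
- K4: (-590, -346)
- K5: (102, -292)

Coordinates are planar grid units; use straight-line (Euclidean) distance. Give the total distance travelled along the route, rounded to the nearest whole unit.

Leg distances:
K1→K2: 391.8  (cumulative 391.8)
K2→K3: 847.2  (cumulative 1239.0)
K3→K4: 920.8  (cumulative 2159.8)
K4→K5: 694.1  (cumulative 2853.9)
Total route length ≈ 2854.

2854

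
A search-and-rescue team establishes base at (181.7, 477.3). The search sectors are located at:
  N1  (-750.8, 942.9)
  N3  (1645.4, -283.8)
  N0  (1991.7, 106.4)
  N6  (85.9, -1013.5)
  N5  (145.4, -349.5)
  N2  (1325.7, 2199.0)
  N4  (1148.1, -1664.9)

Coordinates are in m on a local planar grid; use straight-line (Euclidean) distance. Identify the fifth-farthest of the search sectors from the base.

N6

Distance to each, sorted:
N4: 2350.1 m
N2: 2067.1 m
N0: 1847.6 m
N3: 1649.8 m
N6: 1493.9 m
N1: 1042.3 m
N5: 827.6 m
The fifth-farthest is N6 at 1493.9 m.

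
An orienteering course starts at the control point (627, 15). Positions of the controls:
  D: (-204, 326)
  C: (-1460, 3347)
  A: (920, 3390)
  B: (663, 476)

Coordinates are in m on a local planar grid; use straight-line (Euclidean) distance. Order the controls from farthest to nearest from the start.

C, A, D, B

Distances from the start:
C (-1460, 3347): 3931.6 m
A (920, 3390): 3387.7 m
D (-204, 326): 887.3 m
B (663, 476): 462.4 m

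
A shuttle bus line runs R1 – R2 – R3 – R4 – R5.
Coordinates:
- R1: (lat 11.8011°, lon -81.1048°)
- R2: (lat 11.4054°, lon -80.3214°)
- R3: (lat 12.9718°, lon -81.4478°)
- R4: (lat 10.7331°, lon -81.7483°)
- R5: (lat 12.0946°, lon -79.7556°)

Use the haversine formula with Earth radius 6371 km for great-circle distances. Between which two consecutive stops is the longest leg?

R4–R5

Leg distances:
R1→R2: 96.0 km
R2→R3: 212.9 km
R3→R4: 251.1 km
R4→R5: 264.7 km
The longest leg is R4–R5 at 264.7 km.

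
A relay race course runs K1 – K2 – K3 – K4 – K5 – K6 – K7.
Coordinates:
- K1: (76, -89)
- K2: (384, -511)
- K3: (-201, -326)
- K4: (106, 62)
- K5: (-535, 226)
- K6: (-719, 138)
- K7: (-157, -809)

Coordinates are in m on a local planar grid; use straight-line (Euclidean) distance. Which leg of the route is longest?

Leg distances:
K1→K2: 522.4 m
K2→K3: 613.6 m
K3→K4: 494.8 m
K4→K5: 661.6 m
K5→K6: 204.0 m
K6→K7: 1101.2 m
The longest leg is K6–K7 at 1101.2 m.

K6–K7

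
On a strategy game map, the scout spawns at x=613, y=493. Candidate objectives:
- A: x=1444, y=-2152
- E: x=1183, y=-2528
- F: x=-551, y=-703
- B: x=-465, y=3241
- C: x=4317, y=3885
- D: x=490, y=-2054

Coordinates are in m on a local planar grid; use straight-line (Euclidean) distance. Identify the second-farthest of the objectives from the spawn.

Distances from the spawn (x=613, y=493):
C: 5022.5 m
E: 3074.3 m
B: 2951.9 m
A: 2772.5 m
D: 2550.0 m
F: 1668.9 m
The second-farthest is E at 3074.3 m.

E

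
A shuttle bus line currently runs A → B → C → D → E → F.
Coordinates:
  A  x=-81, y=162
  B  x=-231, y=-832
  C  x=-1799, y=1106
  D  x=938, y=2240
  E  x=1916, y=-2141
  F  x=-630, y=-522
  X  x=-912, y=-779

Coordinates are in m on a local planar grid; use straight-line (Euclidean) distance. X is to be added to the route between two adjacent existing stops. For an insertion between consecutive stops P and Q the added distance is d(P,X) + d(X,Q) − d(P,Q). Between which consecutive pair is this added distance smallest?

Added distance for inserting X between each consecutive pair:
A–B: 933.2 m
B–C: 273.4 m
C–D: 2661.4 m
D–E: 2190.8 m
E–F: 503.3 m
Smallest added distance is 273.4 m, inserting between B and C.

between B and C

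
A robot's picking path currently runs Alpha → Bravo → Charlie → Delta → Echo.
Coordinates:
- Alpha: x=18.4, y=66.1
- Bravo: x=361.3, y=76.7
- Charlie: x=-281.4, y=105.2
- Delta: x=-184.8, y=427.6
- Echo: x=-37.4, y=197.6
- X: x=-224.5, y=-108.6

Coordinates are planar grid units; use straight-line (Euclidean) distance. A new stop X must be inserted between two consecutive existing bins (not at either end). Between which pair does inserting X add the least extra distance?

between Bravo and Charlie

Added distance for inserting X between each consecutive pair:
Alpha–Bravo: 570.5
Bravo–Charlie: 192.3
Charlie–Delta: 422.3
Delta–Echo: 623.3
Smallest added distance is 192.3, inserting between Bravo and Charlie.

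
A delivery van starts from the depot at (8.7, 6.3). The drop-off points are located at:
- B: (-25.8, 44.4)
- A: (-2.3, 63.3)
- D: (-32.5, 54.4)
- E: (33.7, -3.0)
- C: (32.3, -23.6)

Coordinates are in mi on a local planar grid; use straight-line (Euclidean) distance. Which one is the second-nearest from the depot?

C

Distances from the depot ((8.7, 6.3)):
E: 26.7 mi
C: 38.1 mi
B: 51.4 mi
A: 58.1 mi
D: 63.3 mi
The second-nearest is C at 38.1 mi.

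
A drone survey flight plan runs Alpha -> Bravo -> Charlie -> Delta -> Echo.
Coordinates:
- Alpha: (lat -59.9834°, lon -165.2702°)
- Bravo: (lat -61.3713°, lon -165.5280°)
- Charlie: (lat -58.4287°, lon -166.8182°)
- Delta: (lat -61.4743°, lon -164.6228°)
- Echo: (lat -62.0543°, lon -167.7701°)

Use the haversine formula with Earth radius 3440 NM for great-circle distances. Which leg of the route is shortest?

Leg distances:
Alpha→Bravo: 83.7 NM
Bravo→Charlie: 180.9 NM
Charlie→Delta: 194.4 NM
Delta→Echo: 95.9 NM
The shortest leg is Alpha–Bravo at 83.7 NM.

Alpha–Bravo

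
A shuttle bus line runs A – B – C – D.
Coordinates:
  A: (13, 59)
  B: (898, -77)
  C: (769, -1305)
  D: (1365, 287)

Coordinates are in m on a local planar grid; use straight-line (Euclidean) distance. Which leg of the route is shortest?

A–B

Leg distances:
A→B: 895.4 m
B→C: 1234.8 m
C→D: 1699.9 m
The shortest leg is A–B at 895.4 m.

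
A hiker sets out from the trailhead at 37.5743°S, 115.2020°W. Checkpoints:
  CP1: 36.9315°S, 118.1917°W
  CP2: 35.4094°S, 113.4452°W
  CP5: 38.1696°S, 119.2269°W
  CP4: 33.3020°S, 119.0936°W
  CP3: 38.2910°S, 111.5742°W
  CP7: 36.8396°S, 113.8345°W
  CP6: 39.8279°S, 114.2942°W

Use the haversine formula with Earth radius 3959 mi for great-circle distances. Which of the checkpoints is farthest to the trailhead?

CP4

Distances from the trailhead (37.5743°S, 115.2020°W):
CP4: 367.5 mi
CP5: 223.3 mi
CP3: 203.8 mi
CP2: 178.6 mi
CP1: 170.3 mi
CP6: 163.2 mi
CP7: 90.8 mi
The farthest is CP4 at 367.5 mi.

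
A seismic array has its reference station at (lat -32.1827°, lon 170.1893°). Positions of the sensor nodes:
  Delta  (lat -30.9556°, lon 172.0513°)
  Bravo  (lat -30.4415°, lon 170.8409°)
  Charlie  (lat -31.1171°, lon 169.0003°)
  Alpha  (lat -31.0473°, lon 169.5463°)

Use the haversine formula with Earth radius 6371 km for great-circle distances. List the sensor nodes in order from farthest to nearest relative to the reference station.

Delta, Bravo, Charlie, Alpha

Distances from the reference station:
Delta (lat -30.9556°, lon 172.0513°): 223.0 km
Bravo (lat -30.4415°, lon 170.8409°): 203.3 km
Charlie (lat -31.1171°, lon 169.0003°): 163.4 km
Alpha (lat -31.0473°, lon 169.5463°): 140.2 km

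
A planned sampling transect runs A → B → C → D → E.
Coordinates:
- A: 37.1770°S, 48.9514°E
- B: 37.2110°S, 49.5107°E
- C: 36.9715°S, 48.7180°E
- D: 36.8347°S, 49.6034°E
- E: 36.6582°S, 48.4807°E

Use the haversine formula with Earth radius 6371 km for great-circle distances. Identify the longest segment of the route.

D–E

Leg distances:
A→B: 49.7 km
B→C: 75.2 km
C→D: 80.2 km
D→E: 101.9 km
The longest leg is D–E at 101.9 km.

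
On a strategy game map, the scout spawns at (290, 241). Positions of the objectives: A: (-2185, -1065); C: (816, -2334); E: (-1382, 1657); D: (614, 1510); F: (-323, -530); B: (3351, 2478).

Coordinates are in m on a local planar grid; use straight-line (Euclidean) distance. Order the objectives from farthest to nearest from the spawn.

B, A, C, E, D, F

Distance from the spawn at (290, 241) to each:
B (3351, 2478): 3791.3 m
A (-2185, -1065): 2798.4 m
C (816, -2334): 2628.2 m
E (-1382, 1657): 2191.0 m
D (614, 1510): 1309.7 m
F (-323, -530): 985.0 m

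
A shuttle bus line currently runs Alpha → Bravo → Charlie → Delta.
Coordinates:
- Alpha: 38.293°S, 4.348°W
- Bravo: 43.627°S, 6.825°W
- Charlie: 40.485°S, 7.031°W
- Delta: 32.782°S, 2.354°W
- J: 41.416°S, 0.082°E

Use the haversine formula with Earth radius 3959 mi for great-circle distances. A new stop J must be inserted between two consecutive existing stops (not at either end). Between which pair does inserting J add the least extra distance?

between Alpha and Bravo

Added distance for inserting J between each consecutive pair:
Alpha–Bravo: 311.8 mi
Bravo–Charlie: 542.6 mi
Charlie–Delta: 396.2 mi
Smallest added distance is 311.8 mi, inserting between Alpha and Bravo.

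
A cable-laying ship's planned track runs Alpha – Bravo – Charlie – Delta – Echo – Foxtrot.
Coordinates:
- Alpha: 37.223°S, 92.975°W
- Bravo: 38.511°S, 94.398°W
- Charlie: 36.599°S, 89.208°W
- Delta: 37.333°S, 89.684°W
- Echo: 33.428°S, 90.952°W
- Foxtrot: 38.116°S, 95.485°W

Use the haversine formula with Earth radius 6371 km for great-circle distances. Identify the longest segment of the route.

Echo–Foxtrot

Leg distances:
Alpha→Bravo: 190.0 km
Bravo→Charlie: 504.4 km
Charlie→Delta: 91.9 km
Delta→Echo: 449.2 km
Echo→Foxtrot: 662.4 km
The longest leg is Echo–Foxtrot at 662.4 km.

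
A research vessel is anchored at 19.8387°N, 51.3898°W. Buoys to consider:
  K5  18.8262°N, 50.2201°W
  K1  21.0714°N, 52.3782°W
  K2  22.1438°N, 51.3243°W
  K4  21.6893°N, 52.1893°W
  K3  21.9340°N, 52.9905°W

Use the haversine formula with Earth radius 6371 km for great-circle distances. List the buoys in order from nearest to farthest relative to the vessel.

Computing each great-circle distance from 19.8387°N, 51.3898°W:
K5 18.8262°N, 50.2201°W: 166.5 km
K1 21.0714°N, 52.3782°W: 171.4 km
K4 21.6893°N, 52.1893°W: 221.9 km
K2 22.1438°N, 51.3243°W: 256.4 km
K3 21.9340°N, 52.9905°W: 286.2 km

K5, K1, K4, K2, K3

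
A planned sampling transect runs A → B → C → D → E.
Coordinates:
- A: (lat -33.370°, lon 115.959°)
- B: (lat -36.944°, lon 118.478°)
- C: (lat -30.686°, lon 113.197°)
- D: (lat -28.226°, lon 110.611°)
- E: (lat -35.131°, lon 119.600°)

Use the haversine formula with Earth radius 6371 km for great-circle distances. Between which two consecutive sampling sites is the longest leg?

D–E

Leg distances:
A→B: 458.6 km
B→C: 849.5 km
C→D: 370.8 km
D→E: 1144.9 km
The longest leg is D–E at 1144.9 km.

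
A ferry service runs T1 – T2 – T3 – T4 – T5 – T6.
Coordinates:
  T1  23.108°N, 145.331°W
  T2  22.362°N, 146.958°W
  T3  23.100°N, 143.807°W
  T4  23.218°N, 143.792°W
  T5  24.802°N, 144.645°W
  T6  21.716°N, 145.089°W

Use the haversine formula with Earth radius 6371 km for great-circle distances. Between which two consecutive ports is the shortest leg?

T3–T4

Leg distances:
T1→T2: 186.3 km
T2→T3: 333.4 km
T3→T4: 13.2 km
T4→T5: 196.3 km
T5→T6: 346.1 km
The shortest leg is T3–T4 at 13.2 km.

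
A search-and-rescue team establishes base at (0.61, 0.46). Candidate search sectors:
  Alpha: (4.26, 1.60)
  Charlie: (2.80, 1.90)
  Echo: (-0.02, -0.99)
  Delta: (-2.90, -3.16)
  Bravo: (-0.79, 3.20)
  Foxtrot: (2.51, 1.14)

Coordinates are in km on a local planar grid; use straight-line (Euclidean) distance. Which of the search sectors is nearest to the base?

Echo

Distances from the base ((0.61, 0.46)):
Echo: 1.6 km
Foxtrot: 2.0 km
Charlie: 2.6 km
Bravo: 3.1 km
Alpha: 3.8 km
Delta: 5.0 km
The nearest is Echo at 1.6 km.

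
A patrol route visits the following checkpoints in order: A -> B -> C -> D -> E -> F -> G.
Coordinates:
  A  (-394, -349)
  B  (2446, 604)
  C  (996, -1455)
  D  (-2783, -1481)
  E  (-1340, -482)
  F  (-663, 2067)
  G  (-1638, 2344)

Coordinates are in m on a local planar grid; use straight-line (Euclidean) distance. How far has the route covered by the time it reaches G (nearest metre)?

Leg distances:
A→B: 2995.6 m  (cumulative 2995.6 m)
B→C: 2518.3 m  (cumulative 5514.0 m)
C→D: 3779.1 m  (cumulative 9293.1 m)
D→E: 1755.1 m  (cumulative 11048.1 m)
E→F: 2637.4 m  (cumulative 13685.5 m)
F→G: 1013.6 m  (cumulative 14699.1 m)
Cumulative distance at G ≈ 14699 m.

14699 m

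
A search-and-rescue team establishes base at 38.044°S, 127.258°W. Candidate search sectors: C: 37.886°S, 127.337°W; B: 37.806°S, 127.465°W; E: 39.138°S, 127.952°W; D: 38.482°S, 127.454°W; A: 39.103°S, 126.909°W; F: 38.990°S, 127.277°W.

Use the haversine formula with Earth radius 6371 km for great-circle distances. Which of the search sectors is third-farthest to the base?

Distances from the base (38.044°S, 127.258°W):
E: 135.8 km
A: 121.6 km
F: 105.2 km
D: 51.6 km
B: 32.1 km
C: 18.9 km
The third-farthest is F at 105.2 km.

F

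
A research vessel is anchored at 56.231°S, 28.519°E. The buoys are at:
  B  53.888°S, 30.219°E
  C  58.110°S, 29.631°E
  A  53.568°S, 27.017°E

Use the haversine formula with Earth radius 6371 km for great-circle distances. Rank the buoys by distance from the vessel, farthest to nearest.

A, B, C

Computing each great-circle distance from 56.231°S, 28.519°E:
A 53.568°S, 27.017°E: 311.3 km
B 53.888°S, 30.219°E: 282.1 km
C 58.110°S, 29.631°E: 219.4 km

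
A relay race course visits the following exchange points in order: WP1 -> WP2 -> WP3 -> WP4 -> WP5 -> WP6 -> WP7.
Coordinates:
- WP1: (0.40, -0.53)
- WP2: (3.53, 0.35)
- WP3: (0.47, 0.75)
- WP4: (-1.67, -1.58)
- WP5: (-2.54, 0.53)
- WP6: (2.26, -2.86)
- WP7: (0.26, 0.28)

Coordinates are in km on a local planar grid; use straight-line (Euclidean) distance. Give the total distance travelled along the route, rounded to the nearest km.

21 km

Leg distances:
WP1→WP2: 3.3 km  (cumulative 3.3 km)
WP2→WP3: 3.1 km  (cumulative 6.3 km)
WP3→WP4: 3.2 km  (cumulative 9.5 km)
WP4→WP5: 2.3 km  (cumulative 11.8 km)
WP5→WP6: 5.9 km  (cumulative 17.7 km)
WP6→WP7: 3.7 km  (cumulative 21.4 km)
Total route length ≈ 21 km.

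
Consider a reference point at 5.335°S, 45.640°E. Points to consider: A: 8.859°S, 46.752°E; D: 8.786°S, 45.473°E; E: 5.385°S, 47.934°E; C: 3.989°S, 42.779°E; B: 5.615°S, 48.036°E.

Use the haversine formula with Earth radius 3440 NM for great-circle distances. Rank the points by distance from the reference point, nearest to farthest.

Distances from the reference point:
E 5.385°S, 47.934°E: 137.2 NM
B 5.615°S, 48.036°E: 144.2 NM
C 3.989°S, 42.779°E: 189.3 NM
D 8.786°S, 45.473°E: 207.4 NM
A 8.859°S, 46.752°E: 221.7 NM

E, B, C, D, A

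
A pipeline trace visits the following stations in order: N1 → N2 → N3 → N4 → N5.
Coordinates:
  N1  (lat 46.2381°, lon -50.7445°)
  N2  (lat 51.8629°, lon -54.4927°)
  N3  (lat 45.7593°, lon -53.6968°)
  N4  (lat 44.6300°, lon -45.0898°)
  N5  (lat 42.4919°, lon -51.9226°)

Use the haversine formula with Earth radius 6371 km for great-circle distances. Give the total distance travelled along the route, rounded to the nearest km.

Leg distances:
N1→N2: 682.3 km  (cumulative 682.3 km)
N2→N3: 681.2 km  (cumulative 1363.4 km)
N3→N4: 685.7 km  (cumulative 2049.1 km)
N4→N5: 599.5 km  (cumulative 2648.6 km)
Total route length ≈ 2649 km.

2649 km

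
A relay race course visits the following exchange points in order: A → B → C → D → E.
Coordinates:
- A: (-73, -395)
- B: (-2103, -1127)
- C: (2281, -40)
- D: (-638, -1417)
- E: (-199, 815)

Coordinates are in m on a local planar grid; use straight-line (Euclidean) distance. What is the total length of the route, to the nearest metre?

Leg distances:
A→B: 2157.9 m  (cumulative 2157.9 m)
B→C: 4516.7 m  (cumulative 6674.7 m)
C→D: 3227.5 m  (cumulative 9902.2 m)
D→E: 2274.8 m  (cumulative 12176.9 m)
Total route length ≈ 12177 m.

12177 m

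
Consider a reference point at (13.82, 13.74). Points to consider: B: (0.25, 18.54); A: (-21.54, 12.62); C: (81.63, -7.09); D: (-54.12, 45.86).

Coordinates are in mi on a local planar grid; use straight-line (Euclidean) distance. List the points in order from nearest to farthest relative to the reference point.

B, A, C, D

Distances from the reference point:
B (0.25, 18.54): 14.4 mi
A (-21.54, 12.62): 35.4 mi
C (81.63, -7.09): 70.9 mi
D (-54.12, 45.86): 75.2 mi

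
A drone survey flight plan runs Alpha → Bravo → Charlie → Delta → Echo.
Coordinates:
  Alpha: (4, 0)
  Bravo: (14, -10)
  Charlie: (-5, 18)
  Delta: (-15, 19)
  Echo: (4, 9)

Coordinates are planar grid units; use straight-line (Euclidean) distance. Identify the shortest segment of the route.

Leg distances:
Alpha→Bravo: 14.1
Bravo→Charlie: 33.8
Charlie→Delta: 10.0
Delta→Echo: 21.5
The shortest leg is Charlie–Delta at 10.0.

Charlie–Delta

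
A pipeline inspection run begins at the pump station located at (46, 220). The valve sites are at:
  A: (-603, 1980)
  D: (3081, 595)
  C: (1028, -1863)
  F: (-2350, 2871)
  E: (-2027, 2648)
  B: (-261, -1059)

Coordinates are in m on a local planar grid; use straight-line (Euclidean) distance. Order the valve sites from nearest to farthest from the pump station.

Distance from the pump station at (46, 220) to each:
B (-261, -1059): 1315.3 m
A (-603, 1980): 1875.8 m
C (1028, -1863): 2302.9 m
D (3081, 595): 3058.1 m
E (-2027, 2648): 3192.6 m
F (-2350, 2871): 3573.3 m

B, A, C, D, E, F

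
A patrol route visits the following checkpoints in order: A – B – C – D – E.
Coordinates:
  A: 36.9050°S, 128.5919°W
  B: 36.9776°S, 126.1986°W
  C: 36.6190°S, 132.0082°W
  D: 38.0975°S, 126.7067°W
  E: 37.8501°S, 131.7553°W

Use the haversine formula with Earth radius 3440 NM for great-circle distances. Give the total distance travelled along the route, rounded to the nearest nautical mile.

902 NM

Leg distances:
A→B: 114.9 NM  (cumulative 114.9 NM)
B→C: 280.1 NM  (cumulative 395.0 NM)
C→D: 268.1 NM  (cumulative 663.1 NM)
D→E: 239.4 NM  (cumulative 902.5 NM)
Total route length ≈ 902 NM.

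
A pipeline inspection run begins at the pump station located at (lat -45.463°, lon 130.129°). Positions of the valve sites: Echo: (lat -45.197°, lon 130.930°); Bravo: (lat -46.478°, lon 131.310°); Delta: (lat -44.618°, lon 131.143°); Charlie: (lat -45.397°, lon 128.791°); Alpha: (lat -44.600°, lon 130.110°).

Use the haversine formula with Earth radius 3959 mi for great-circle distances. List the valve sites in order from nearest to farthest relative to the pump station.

Echo, Alpha, Charlie, Delta, Bravo

Computing each great-circle distance from (lat -45.463°, lon 130.129°):
Echo (lat -45.197°, lon 130.930°): 43.0 mi
Alpha (lat -44.600°, lon 130.110°): 59.6 mi
Charlie (lat -45.397°, lon 128.791°): 65.0 mi
Delta (lat -44.618°, lon 131.143°): 76.6 mi
Bravo (lat -46.478°, lon 131.310°): 90.2 mi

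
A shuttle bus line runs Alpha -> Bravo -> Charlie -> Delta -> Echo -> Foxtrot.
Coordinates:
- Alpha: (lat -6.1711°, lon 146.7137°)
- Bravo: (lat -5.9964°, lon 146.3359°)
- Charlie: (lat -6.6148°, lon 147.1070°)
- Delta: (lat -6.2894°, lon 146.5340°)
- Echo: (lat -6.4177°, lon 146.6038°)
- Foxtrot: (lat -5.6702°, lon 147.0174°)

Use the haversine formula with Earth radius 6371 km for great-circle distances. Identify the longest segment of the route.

Bravo–Charlie

Leg distances:
Alpha→Bravo: 46.1 km
Bravo→Charlie: 109.5 km
Charlie→Delta: 72.9 km
Delta→Echo: 16.2 km
Echo→Foxtrot: 94.9 km
The longest leg is Bravo–Charlie at 109.5 km.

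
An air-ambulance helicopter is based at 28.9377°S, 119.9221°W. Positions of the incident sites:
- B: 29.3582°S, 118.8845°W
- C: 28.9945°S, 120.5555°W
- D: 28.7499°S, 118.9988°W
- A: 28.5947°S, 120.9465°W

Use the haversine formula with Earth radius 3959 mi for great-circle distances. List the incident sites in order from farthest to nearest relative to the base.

B, A, D, C

Computing each great-circle distance from 28.9377°S, 119.9221°W:
B 29.3582°S, 118.8845°W: 69.0 mi
A 28.5947°S, 120.9465°W: 66.4 mi
D 28.7499°S, 118.9988°W: 57.4 mi
C 28.9945°S, 120.5555°W: 38.5 mi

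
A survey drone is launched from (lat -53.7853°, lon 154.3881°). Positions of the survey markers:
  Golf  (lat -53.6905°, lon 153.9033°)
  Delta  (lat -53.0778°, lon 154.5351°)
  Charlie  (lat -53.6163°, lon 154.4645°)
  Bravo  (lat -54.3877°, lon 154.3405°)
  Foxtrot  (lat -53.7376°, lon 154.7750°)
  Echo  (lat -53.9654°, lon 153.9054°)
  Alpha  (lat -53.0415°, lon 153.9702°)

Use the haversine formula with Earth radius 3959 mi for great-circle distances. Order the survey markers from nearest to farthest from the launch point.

Charlie, Foxtrot, Golf, Echo, Bravo, Delta, Alpha

Computing each great-circle distance from (lat -53.7853°, lon 154.3881°):
Charlie (lat -53.6163°, lon 154.4645°): 12.1 mi
Foxtrot (lat -53.7376°, lon 154.7750°): 16.1 mi
Golf (lat -53.6905°, lon 153.9033°): 20.9 mi
Echo (lat -53.9654°, lon 153.9054°): 23.3 mi
Bravo (lat -54.3877°, lon 154.3405°): 41.7 mi
Delta (lat -53.0778°, lon 154.5351°): 49.3 mi
Alpha (lat -53.0415°, lon 153.9702°): 54.2 mi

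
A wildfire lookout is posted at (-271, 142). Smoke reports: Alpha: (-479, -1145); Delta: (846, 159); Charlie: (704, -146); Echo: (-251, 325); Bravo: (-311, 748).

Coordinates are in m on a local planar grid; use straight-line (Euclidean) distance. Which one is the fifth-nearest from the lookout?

Distances from the lookout ((-271, 142)):
Echo: 184.1 m
Bravo: 607.3 m
Charlie: 1016.6 m
Delta: 1117.1 m
Alpha: 1303.7 m
The fifth-nearest is Alpha at 1303.7 m.

Alpha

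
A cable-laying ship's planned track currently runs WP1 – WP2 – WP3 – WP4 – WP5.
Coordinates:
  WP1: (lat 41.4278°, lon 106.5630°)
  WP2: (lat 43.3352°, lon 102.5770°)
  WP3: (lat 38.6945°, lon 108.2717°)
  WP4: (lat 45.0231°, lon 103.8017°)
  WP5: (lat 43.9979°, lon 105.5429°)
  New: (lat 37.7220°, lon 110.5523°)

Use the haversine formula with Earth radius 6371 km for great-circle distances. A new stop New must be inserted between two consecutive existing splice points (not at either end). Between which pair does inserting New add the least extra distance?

between WP3 and WP4

Added distance for inserting New between each consecutive pair:
WP1–WP2: 1063.1 km
WP2–WP3: 441.7 km
WP3–WP4: 419.2 km
WP4–WP5: 1623.0 km
Smallest added distance is 419.2 km, inserting between WP3 and WP4.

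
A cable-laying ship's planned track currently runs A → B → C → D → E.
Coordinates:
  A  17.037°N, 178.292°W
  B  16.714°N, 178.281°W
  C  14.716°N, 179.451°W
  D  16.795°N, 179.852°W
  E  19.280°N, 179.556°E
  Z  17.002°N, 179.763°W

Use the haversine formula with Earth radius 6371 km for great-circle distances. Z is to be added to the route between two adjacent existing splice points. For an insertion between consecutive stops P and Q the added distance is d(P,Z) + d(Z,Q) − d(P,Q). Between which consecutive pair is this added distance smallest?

Added distance for inserting Z between each consecutive pair:
A–B: 281.4 km
B–C: 162.3 km
C–D: 46.1 km
D–E: 4.9 km
Smallest added distance is 4.9 km, inserting between D and E.

between D and E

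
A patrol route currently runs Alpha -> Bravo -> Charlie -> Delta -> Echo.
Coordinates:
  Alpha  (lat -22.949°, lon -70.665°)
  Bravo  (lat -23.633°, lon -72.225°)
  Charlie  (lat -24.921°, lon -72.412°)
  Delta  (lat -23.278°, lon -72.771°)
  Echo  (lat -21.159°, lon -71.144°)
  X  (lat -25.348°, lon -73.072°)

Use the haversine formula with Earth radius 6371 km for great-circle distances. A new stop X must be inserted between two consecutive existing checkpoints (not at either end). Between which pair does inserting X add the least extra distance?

between Charlie and Delta

Added distance for inserting X between each consecutive pair:
Alpha–Bravo: 394.2 km
Bravo–Charlie: 146.3 km
Charlie–Delta: 127.6 km
Delta–Echo: 448.8 km
Smallest added distance is 127.6 km, inserting between Charlie and Delta.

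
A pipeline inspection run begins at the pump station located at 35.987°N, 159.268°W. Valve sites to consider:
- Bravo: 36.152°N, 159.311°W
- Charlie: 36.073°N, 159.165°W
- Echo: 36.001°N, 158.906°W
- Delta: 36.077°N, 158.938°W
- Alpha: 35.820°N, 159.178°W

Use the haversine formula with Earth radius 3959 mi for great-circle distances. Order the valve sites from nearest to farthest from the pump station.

Charlie, Bravo, Alpha, Delta, Echo

Computing each great-circle distance from 35.987°N, 159.268°W:
Charlie 36.073°N, 159.165°W: 8.3 mi
Bravo 36.152°N, 159.311°W: 11.7 mi
Alpha 35.820°N, 159.178°W: 12.6 mi
Delta 36.077°N, 158.938°W: 19.5 mi
Echo 36.001°N, 158.906°W: 20.3 mi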